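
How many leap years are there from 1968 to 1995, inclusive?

7

Multiples of 4 in [1968,1995]: 7.
Of those, multiples of 100: 0 (not leap unless ÷400).
Multiples of 400: 0.
Leap years = 7 − 0 + 0 = 7.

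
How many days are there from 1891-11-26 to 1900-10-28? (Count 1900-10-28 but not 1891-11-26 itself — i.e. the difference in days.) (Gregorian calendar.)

Nov 26, 1891 → Nov 26, 1892: 366 days (Feb 29, 1892 is in that span).
Nov 26, 1892 → Nov 26, 1893: 365 days.
Nov 26, 1893 → Nov 26, 1894: 365 days.
Nov 26, 1894 → Nov 26, 1895: 365 days.
Nov 26, 1895 → Nov 26, 1896: 366 days (Feb 29, 1896 is in that span).
Nov 26, 1896 → Nov 26, 1897: 365 days.
Nov 26, 1897 → Nov 26, 1898: 365 days.
Nov 26, 1898 → Nov 26, 1899: 365 days.
Nov 26, 1899 → Dec 26, 1899: 30 days (November has 30).
Dec 26, 1899 → Jan 26, 1900: 31 days (December has 31).
Jan 26, 1900 → Feb 26, 1900: 31 days (January has 31).
Feb 26, 1900 → Mar 26, 1900: 28 days (February has 28).
Mar 26, 1900 → Apr 26, 1900: 31 days (March has 31).
Apr 26, 1900 → May 26, 1900: 30 days (April has 30).
May 26, 1900 → Jun 26, 1900: 31 days (May has 31).
Jun 26, 1900 → Jul 26, 1900: 30 days (June has 30).
Jul 26, 1900 → Aug 26, 1900: 31 days (July has 31).
Aug 26, 1900 → Sep 26, 1900: 31 days (August has 31).
Sep 26, 1900 → Oct 26, 1900: 30 days (September has 30).
Oct 26, 1900 → Oct 28, 1900: 2 days.
Total: 3258 days.

3258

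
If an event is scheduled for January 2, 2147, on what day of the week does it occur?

Doomsday rule: the anchor day for the 2100s is Sunday. For year 47: 47÷12 = 3 r 11, and 11÷4 = 2, so 3+11+2 = 16.
Sunday + 16 ≡ Tuesday — that's 2147's doomsday.
In January the doomsday date is Jan 3 (2147 is not a leap year).
Jan 2 is 1 day before Jan 3; 1 mod 7 = 1, so Tuesday − 1 = Monday.

Monday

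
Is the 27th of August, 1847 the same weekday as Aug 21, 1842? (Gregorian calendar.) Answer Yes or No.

No

From Aug 21, 1842 to Aug 27, 1847 is 1832 days.
1832 mod 7 = 5, so they are different weekdays.
(Aug 21, 1842 is a Sunday; Aug 27, 1847 is a Friday.)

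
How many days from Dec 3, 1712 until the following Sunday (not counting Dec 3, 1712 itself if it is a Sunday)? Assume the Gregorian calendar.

Dec 3, 1712 is a Saturday.
From Saturday to the next Sunday is 1 day.

1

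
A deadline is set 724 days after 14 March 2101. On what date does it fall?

March 8, 2103

+365 (one year) → Mar 14, 2102 (359 left).
Mar has 31 days: +18 → Apr 1, 2102 (341 left).
Apr has 30 days: +30 → May 1, 2102 (311 left).
May has 31 days: +31 → Jun 1, 2102 (280 left).
Jun has 30 days: +30 → Jul 1, 2102 (250 left).
Jul has 31 days: +31 → Aug 1, 2102 (219 left).
Aug has 31 days: +31 → Sep 1, 2102 (188 left).
Sep has 30 days: +30 → Oct 1, 2102 (158 left).
Oct has 31 days: +31 → Nov 1, 2102 (127 left).
Nov has 30 days: +30 → Dec 1, 2102 (97 left).
Dec has 31 days: +31 → Jan 1, 2103 (66 left).
Jan has 31 days: +31 → Feb 1, 2103 (35 left).
Feb has 28 days: +28 → Mar 1, 2103 (7 left).
+7 → Mar 8, 2103.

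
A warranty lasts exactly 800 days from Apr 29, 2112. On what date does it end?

+365 (one year) → Apr 29, 2113 (435 left).
+365 (one year) → Apr 29, 2114 (70 left).
Apr has 30 days: +2 → May 1, 2114 (68 left).
May has 31 days: +31 → Jun 1, 2114 (37 left).
Jun has 30 days: +30 → Jul 1, 2114 (7 left).
+7 → Jul 8, 2114.

July 8, 2114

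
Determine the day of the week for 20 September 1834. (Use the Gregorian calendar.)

Saturday

January 1, 1834 is a Wednesday.
Jan 1, 1834 → Feb 1, 1834: 31 days (January has 31).
Feb 1, 1834 → Mar 1, 1834: 28 days (February has 28).
Mar 1, 1834 → Apr 1, 1834: 31 days (March has 31).
Apr 1, 1834 → May 1, 1834: 30 days (April has 30).
May 1, 1834 → Jun 1, 1834: 31 days (May has 31).
Jun 1, 1834 → Jul 1, 1834: 30 days (June has 30).
Jul 1, 1834 → Aug 1, 1834: 31 days (July has 31).
Aug 1, 1834 → Sep 1, 1834: 31 days (August has 31).
Sep 1, 1834 → Sep 20, 1834: 19 days.
Total: 262 days.
262 mod 7 = 3, so Wednesday + 3 = Saturday.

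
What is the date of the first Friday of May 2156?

May 1, 2156 is a Saturday.
The first Friday is therefore May 7 (6 days later).

May 7, 2156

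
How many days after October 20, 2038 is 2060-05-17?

7880

Oct 20, 2038 → Oct 20, 2039: 365 days.
Oct 20, 2039 → Oct 20, 2040: 366 days (Feb 29, 2040 is in that span).
Oct 20, 2040 → Oct 20, 2041: 365 days.
Oct 20, 2041 → Oct 20, 2042: 365 days.
Oct 20, 2042 → Oct 20, 2043: 365 days.
Oct 20, 2043 → Oct 20, 2044: 366 days (Feb 29, 2044 is in that span).
Oct 20, 2044 → Oct 20, 2045: 365 days.
Oct 20, 2045 → Oct 20, 2046: 365 days.
Oct 20, 2046 → Oct 20, 2047: 365 days.
Oct 20, 2047 → Oct 20, 2048: 366 days (Feb 29, 2048 is in that span).
Oct 20, 2048 → Oct 20, 2049: 365 days.
Oct 20, 2049 → Oct 20, 2050: 365 days.
Oct 20, 2050 → Oct 20, 2051: 365 days.
Oct 20, 2051 → Oct 20, 2052: 366 days (Feb 29, 2052 is in that span).
Oct 20, 2052 → Oct 20, 2053: 365 days.
Oct 20, 2053 → Oct 20, 2054: 365 days.
Oct 20, 2054 → Oct 20, 2055: 365 days.
Oct 20, 2055 → Oct 20, 2056: 366 days (Feb 29, 2056 is in that span).
Oct 20, 2056 → Oct 20, 2057: 365 days.
Oct 20, 2057 → Oct 20, 2058: 365 days.
Oct 20, 2058 → Oct 20, 2059: 365 days.
Oct 20, 2059 → Nov 20, 2059: 31 days (October has 31).
Nov 20, 2059 → Dec 20, 2059: 30 days (November has 30).
Dec 20, 2059 → Jan 20, 2060: 31 days (December has 31).
Jan 20, 2060 → Feb 20, 2060: 31 days (January has 31).
Feb 20, 2060 → Mar 20, 2060: 29 days (February has 29).
Mar 20, 2060 → Apr 20, 2060: 31 days (March has 31).
Apr 20, 2060 → May 17, 2060: 27 days.
Total: 7880 days.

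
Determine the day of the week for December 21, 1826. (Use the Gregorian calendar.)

Doomsday rule: the anchor day for the 1800s is Friday. For year 26: 26÷12 = 2 r 2, and 2÷4 = 0, so 2+2+0 = 4.
Friday + 4 ≡ Tuesday — that's 1826's doomsday.
In December the doomsday date is Dec 12.
Dec 21 is 9 days after Dec 12; 9 mod 7 = 2, so Tuesday + 2 = Thursday.

Thursday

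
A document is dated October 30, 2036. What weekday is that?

Doomsday rule: the anchor day for the 2000s is Tuesday. For year 36: 36÷12 = 3 r 0, and 0÷4 = 0, so 3+0+0 = 3.
Tuesday + 3 ≡ Friday — that's 2036's doomsday.
In October the doomsday date is Oct 10.
Oct 30 is 20 days after Oct 10; 20 mod 7 = 6, so Friday + 6 = Thursday.

Thursday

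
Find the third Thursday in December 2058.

December 19, 2058

December 1, 2058 is a Sunday.
The first Thursday is therefore December 5 (4 days later).
The third Thursday is 5 + 2×7 = December 19.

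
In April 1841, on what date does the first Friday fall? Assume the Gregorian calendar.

April 1, 1841 is a Thursday.
The first Friday is therefore April 2 (1 days later).

April 2, 1841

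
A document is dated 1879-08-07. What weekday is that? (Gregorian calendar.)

Thursday

Doomsday rule: the anchor day for the 1800s is Friday. For year 79: 79÷12 = 6 r 7, and 7÷4 = 1, so 6+7+1 = 14.
Friday + 14 ≡ Friday — that's 1879's doomsday.
In August the doomsday date is Aug 8.
Aug 7 is 1 day before Aug 8; 1 mod 7 = 1, so Friday − 1 = Thursday.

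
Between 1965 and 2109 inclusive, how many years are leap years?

35

Multiples of 4 in [1965,2109]: 36.
Of those, multiples of 100: 2 (not leap unless ÷400).
Multiples of 400: 1.
Leap years = 36 − 2 + 1 = 35.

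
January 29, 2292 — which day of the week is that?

Friday

Doomsday rule: the anchor day for the 2200s is Friday. For year 92: 92÷12 = 7 r 8, and 8÷4 = 2, so 7+8+2 = 17.
Friday + 17 ≡ Monday — that's 2292's doomsday.
In January the doomsday date is Jan 4 (2292 is a leap year (divisible by 4)).
Jan 29 is 25 days after Jan 4; 25 mod 7 = 4, so Monday + 4 = Friday.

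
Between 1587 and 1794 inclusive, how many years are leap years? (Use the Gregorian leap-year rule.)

51

Multiples of 4 in [1587,1794]: 52.
Of those, multiples of 100: 2 (not leap unless ÷400).
Multiples of 400: 1.
Leap years = 52 − 2 + 1 = 51.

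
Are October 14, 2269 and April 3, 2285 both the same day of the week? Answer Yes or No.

No

From Oct 14, 2269 to Apr 3, 2285 is 5650 days.
5650 mod 7 = 1, so they are different weekdays.
(Oct 14, 2269 is a Thursday; Apr 3, 2285 is a Friday.)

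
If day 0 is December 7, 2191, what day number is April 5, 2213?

7789

Dec 7, 2191 → Dec 7, 2192: 366 days (Feb 29, 2192 is in that span).
Dec 7, 2192 → Dec 7, 2193: 365 days.
Dec 7, 2193 → Dec 7, 2194: 365 days.
Dec 7, 2194 → Dec 7, 2195: 365 days.
Dec 7, 2195 → Dec 7, 2196: 366 days (Feb 29, 2196 is in that span).
Dec 7, 2196 → Dec 7, 2197: 365 days.
Dec 7, 2197 → Dec 7, 2198: 365 days.
Dec 7, 2198 → Dec 7, 2199: 365 days.
Dec 7, 2199 → Dec 7, 2200: 365 days.
Dec 7, 2200 → Dec 7, 2201: 365 days.
Dec 7, 2201 → Dec 7, 2202: 365 days.
Dec 7, 2202 → Dec 7, 2203: 365 days.
Dec 7, 2203 → Dec 7, 2204: 366 days (Feb 29, 2204 is in that span).
Dec 7, 2204 → Dec 7, 2205: 365 days.
Dec 7, 2205 → Dec 7, 2206: 365 days.
Dec 7, 2206 → Dec 7, 2207: 365 days.
Dec 7, 2207 → Dec 7, 2208: 366 days (Feb 29, 2208 is in that span).
Dec 7, 2208 → Dec 7, 2209: 365 days.
Dec 7, 2209 → Dec 7, 2210: 365 days.
Dec 7, 2210 → Dec 7, 2211: 365 days.
Dec 7, 2211 → Dec 7, 2212: 366 days (Feb 29, 2212 is in that span).
Dec 7, 2212 → Jan 7, 2213: 31 days (December has 31).
Jan 7, 2213 → Feb 7, 2213: 31 days (January has 31).
Feb 7, 2213 → Mar 7, 2213: 28 days (February has 28).
Mar 7, 2213 → Apr 5, 2213: 29 days.
Total: 7789 days.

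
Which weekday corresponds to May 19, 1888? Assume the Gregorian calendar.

January 1, 1888 is a Sunday.
Jan 1, 1888 → Feb 1, 1888: 31 days (January has 31).
Feb 1, 1888 → Mar 1, 1888: 29 days (February has 29).
Mar 1, 1888 → Apr 1, 1888: 31 days (March has 31).
Apr 1, 1888 → May 1, 1888: 30 days (April has 30).
May 1, 1888 → May 19, 1888: 18 days.
Total: 139 days.
139 mod 7 = 6, so Sunday + 6 = Saturday.

Saturday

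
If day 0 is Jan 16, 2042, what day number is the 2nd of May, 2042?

Jan 16, 2042 → Feb 16, 2042: 31 days (January has 31).
Feb 16, 2042 → Mar 16, 2042: 28 days (February has 28).
Mar 16, 2042 → Apr 16, 2042: 31 days (March has 31).
Apr 16, 2042 → May 2, 2042: 16 days.
Total: 106 days.

106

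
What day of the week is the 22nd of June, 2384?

Doomsday rule: the anchor day for the 2300s is Wednesday. For year 84: 84÷12 = 7 r 0, and 0÷4 = 0, so 7+0+0 = 7.
Wednesday + 7 ≡ Wednesday — that's 2384's doomsday.
In June the doomsday date is Jun 6.
Jun 22 is 16 days after Jun 6; 16 mod 7 = 2, so Wednesday + 2 = Friday.

Friday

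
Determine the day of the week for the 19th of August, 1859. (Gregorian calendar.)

Doomsday rule: the anchor day for the 1800s is Friday. For year 59: 59÷12 = 4 r 11, and 11÷4 = 2, so 4+11+2 = 17.
Friday + 17 ≡ Monday — that's 1859's doomsday.
In August the doomsday date is Aug 8.
Aug 19 is 11 days after Aug 8; 11 mod 7 = 4, so Monday + 4 = Friday.

Friday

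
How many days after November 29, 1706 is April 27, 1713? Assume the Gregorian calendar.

2341

Nov 29, 1706 → Nov 29, 1707: 365 days.
Nov 29, 1707 → Nov 29, 1708: 366 days (Feb 29, 1708 is in that span).
Nov 29, 1708 → Nov 29, 1709: 365 days.
Nov 29, 1709 → Nov 29, 1710: 365 days.
Nov 29, 1710 → Nov 29, 1711: 365 days.
Nov 29, 1711 → Nov 29, 1712: 366 days (Feb 29, 1712 is in that span).
Nov 29, 1712 → Dec 29, 1712: 30 days (November has 30).
Dec 29, 1712 → Jan 29, 1713: 31 days (December has 31).
Jan 29, 1713 → Feb 28, 1713: 30 days (January has 31).
Feb 28, 1713 → Mar 28, 1713: 28 days (February has 28).
Mar 28, 1713 → Apr 27, 1713: 30 days.
Total: 2341 days.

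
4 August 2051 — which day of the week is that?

Friday

Doomsday rule: the anchor day for the 2000s is Tuesday. For year 51: 51÷12 = 4 r 3, and 3÷4 = 0, so 4+3+0 = 7.
Tuesday + 7 ≡ Tuesday — that's 2051's doomsday.
In August the doomsday date is Aug 8.
Aug 4 is 4 days before Aug 8; 4 mod 7 = 4, so Tuesday − 4 = Friday.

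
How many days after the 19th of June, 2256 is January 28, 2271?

Jun 19, 2256 → Jun 19, 2257: 365 days.
Jun 19, 2257 → Jun 19, 2258: 365 days.
Jun 19, 2258 → Jun 19, 2259: 365 days.
Jun 19, 2259 → Jun 19, 2260: 366 days (Feb 29, 2260 is in that span).
Jun 19, 2260 → Jun 19, 2261: 365 days.
Jun 19, 2261 → Jun 19, 2262: 365 days.
Jun 19, 2262 → Jun 19, 2263: 365 days.
Jun 19, 2263 → Jun 19, 2264: 366 days (Feb 29, 2264 is in that span).
Jun 19, 2264 → Jun 19, 2265: 365 days.
Jun 19, 2265 → Jun 19, 2266: 365 days.
Jun 19, 2266 → Jun 19, 2267: 365 days.
Jun 19, 2267 → Jun 19, 2268: 366 days (Feb 29, 2268 is in that span).
Jun 19, 2268 → Jun 19, 2269: 365 days.
Jun 19, 2269 → Jun 19, 2270: 365 days.
Jun 19, 2270 → Jul 19, 2270: 30 days (June has 30).
Jul 19, 2270 → Aug 19, 2270: 31 days (July has 31).
Aug 19, 2270 → Sep 19, 2270: 31 days (August has 31).
Sep 19, 2270 → Oct 19, 2270: 30 days (September has 30).
Oct 19, 2270 → Nov 19, 2270: 31 days (October has 31).
Nov 19, 2270 → Dec 19, 2270: 30 days (November has 30).
Dec 19, 2270 → Jan 19, 2271: 31 days (December has 31).
Jan 19, 2271 → Jan 28, 2271: 9 days.
Total: 5336 days.

5336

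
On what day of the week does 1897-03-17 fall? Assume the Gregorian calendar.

Wednesday

January 1, 1897 is a Friday.
Jan 1, 1897 → Feb 1, 1897: 31 days (January has 31).
Feb 1, 1897 → Mar 1, 1897: 28 days (February has 28).
Mar 1, 1897 → Mar 17, 1897: 16 days.
Total: 75 days.
75 mod 7 = 5, so Friday + 5 = Wednesday.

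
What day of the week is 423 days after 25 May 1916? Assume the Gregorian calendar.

First find the weekday of May 25, 1916. Doomsday rule: the anchor day for the 1900s is Wednesday. For year 16: 16÷12 = 1 r 4, and 4÷4 = 1, so 1+4+1 = 6.
Wednesday + 6 ≡ Tuesday — that's 1916's doomsday.
In May the doomsday date is May 9.
May 25 is 16 days after May 9; 16 mod 7 = 2, so Tuesday + 2 = Thursday.
423 mod 7 = 3, so 423 days after a Thursday is Thursday + 3 = Sunday.

Sunday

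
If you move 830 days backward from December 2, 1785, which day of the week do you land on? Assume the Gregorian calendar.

Dec 2, 1785 is a Friday.
830 mod 7 = 4, so 830 days before a Friday is Friday − 4 = Monday.

Monday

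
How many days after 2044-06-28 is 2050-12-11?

2357

Jun 28, 2044 → Jun 28, 2045: 365 days.
Jun 28, 2045 → Jun 28, 2046: 365 days.
Jun 28, 2046 → Jun 28, 2047: 365 days.
Jun 28, 2047 → Jun 28, 2048: 366 days (Feb 29, 2048 is in that span).
Jun 28, 2048 → Jun 28, 2049: 365 days.
Jun 28, 2049 → Jun 28, 2050: 365 days.
Jun 28, 2050 → Jul 28, 2050: 30 days (June has 30).
Jul 28, 2050 → Aug 28, 2050: 31 days (July has 31).
Aug 28, 2050 → Sep 28, 2050: 31 days (August has 31).
Sep 28, 2050 → Oct 28, 2050: 30 days (September has 30).
Oct 28, 2050 → Nov 28, 2050: 31 days (October has 31).
Nov 28, 2050 → Dec 11, 2050: 13 days.
Total: 2357 days.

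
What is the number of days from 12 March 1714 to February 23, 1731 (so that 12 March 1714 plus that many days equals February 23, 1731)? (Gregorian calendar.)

Mar 12, 1714 → Mar 12, 1715: 365 days.
Mar 12, 1715 → Mar 12, 1716: 366 days (Feb 29, 1716 is in that span).
Mar 12, 1716 → Mar 12, 1717: 365 days.
Mar 12, 1717 → Mar 12, 1718: 365 days.
Mar 12, 1718 → Mar 12, 1719: 365 days.
Mar 12, 1719 → Mar 12, 1720: 366 days (Feb 29, 1720 is in that span).
Mar 12, 1720 → Mar 12, 1721: 365 days.
Mar 12, 1721 → Mar 12, 1722: 365 days.
Mar 12, 1722 → Mar 12, 1723: 365 days.
Mar 12, 1723 → Mar 12, 1724: 366 days (Feb 29, 1724 is in that span).
Mar 12, 1724 → Mar 12, 1725: 365 days.
Mar 12, 1725 → Mar 12, 1726: 365 days.
Mar 12, 1726 → Mar 12, 1727: 365 days.
Mar 12, 1727 → Mar 12, 1728: 366 days (Feb 29, 1728 is in that span).
Mar 12, 1728 → Mar 12, 1729: 365 days.
Mar 12, 1729 → Mar 12, 1730: 365 days.
Mar 12, 1730 → Apr 12, 1730: 31 days (March has 31).
Apr 12, 1730 → May 12, 1730: 30 days (April has 30).
May 12, 1730 → Jun 12, 1730: 31 days (May has 31).
Jun 12, 1730 → Jul 12, 1730: 30 days (June has 30).
Jul 12, 1730 → Aug 12, 1730: 31 days (July has 31).
Aug 12, 1730 → Sep 12, 1730: 31 days (August has 31).
Sep 12, 1730 → Oct 12, 1730: 30 days (September has 30).
Oct 12, 1730 → Nov 12, 1730: 31 days (October has 31).
Nov 12, 1730 → Dec 12, 1730: 30 days (November has 30).
Dec 12, 1730 → Jan 12, 1731: 31 days (December has 31).
Jan 12, 1731 → Feb 12, 1731: 31 days (January has 31).
Feb 12, 1731 → Feb 23, 1731: 11 days.
Total: 6192 days.

6192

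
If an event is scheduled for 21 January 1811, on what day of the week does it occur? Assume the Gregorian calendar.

Monday

Doomsday rule: the anchor day for the 1800s is Friday. For year 11: 11÷12 = 0 r 11, and 11÷4 = 2, so 0+11+2 = 13.
Friday + 13 ≡ Thursday — that's 1811's doomsday.
In January the doomsday date is Jan 3 (1811 is not a leap year).
Jan 21 is 18 days after Jan 3; 18 mod 7 = 4, so Thursday + 4 = Monday.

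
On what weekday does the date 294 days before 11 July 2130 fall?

Tuesday

Jul 11, 2130 is a Tuesday.
294 mod 7 = 0, so 294 days before a Tuesday is Tuesday − 0 = Tuesday.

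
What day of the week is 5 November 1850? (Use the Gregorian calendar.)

Doomsday rule: the anchor day for the 1800s is Friday. For year 50: 50÷12 = 4 r 2, and 2÷4 = 0, so 4+2+0 = 6.
Friday + 6 ≡ Thursday — that's 1850's doomsday.
In November the doomsday date is Nov 7.
Nov 5 is 2 days before Nov 7; 2 mod 7 = 2, so Thursday − 2 = Tuesday.

Tuesday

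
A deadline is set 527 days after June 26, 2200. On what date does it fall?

+365 (one year) → Jun 26, 2201 (162 left).
Jun has 30 days: +5 → Jul 1, 2201 (157 left).
Jul has 31 days: +31 → Aug 1, 2201 (126 left).
Aug has 31 days: +31 → Sep 1, 2201 (95 left).
Sep has 30 days: +30 → Oct 1, 2201 (65 left).
Oct has 31 days: +31 → Nov 1, 2201 (34 left).
Nov has 30 days: +30 → Dec 1, 2201 (4 left).
+4 → Dec 5, 2201.

December 5, 2201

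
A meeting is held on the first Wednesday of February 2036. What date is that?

February 1, 2036 is a Friday.
The first Wednesday is therefore February 6 (5 days later).

February 6, 2036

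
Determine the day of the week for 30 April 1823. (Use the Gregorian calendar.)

Doomsday rule: the anchor day for the 1800s is Friday. For year 23: 23÷12 = 1 r 11, and 11÷4 = 2, so 1+11+2 = 14.
Friday + 14 ≡ Friday — that's 1823's doomsday.
In April the doomsday date is Apr 4.
Apr 30 is 26 days after Apr 4; 26 mod 7 = 5, so Friday + 5 = Wednesday.

Wednesday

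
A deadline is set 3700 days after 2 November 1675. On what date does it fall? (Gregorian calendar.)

December 19, 1685

+366 (one year; includes Feb 29, 1676) → Nov 2, 1676 (3334 left).
+365 (one year) → Nov 2, 1677 (2969 left).
+365 (one year) → Nov 2, 1678 (2604 left).
+365 (one year) → Nov 2, 1679 (2239 left).
+366 (one year; includes Feb 29, 1680) → Nov 2, 1680 (1873 left).
+365 (one year) → Nov 2, 1681 (1508 left).
+365 (one year) → Nov 2, 1682 (1143 left).
+365 (one year) → Nov 2, 1683 (778 left).
+366 (one year; includes Feb 29, 1684) → Nov 2, 1684 (412 left).
+365 (one year) → Nov 2, 1685 (47 left).
Nov has 30 days: +29 → Dec 1, 1685 (18 left).
+18 → Dec 19, 1685.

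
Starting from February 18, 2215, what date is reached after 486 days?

June 18, 2216

+365 (one year) → Feb 18, 2216 (121 left).
Feb has 29 days: +12 → Mar 1, 2216 (109 left).
Mar has 31 days: +31 → Apr 1, 2216 (78 left).
Apr has 30 days: +30 → May 1, 2216 (48 left).
May has 31 days: +31 → Jun 1, 2216 (17 left).
+17 → Jun 18, 2216.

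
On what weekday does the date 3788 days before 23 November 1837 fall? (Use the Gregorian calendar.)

First find the weekday of Nov 23, 1837. Doomsday rule: the anchor day for the 1800s is Friday. For year 37: 37÷12 = 3 r 1, and 1÷4 = 0, so 3+1+0 = 4.
Friday + 4 ≡ Tuesday — that's 1837's doomsday.
In November the doomsday date is Nov 7.
Nov 23 is 16 days after Nov 7; 16 mod 7 = 2, so Tuesday + 2 = Thursday.
3788 mod 7 = 1, so 3788 days before a Thursday is Thursday − 1 = Wednesday.

Wednesday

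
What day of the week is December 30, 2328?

Doomsday rule: the anchor day for the 2300s is Wednesday. For year 28: 28÷12 = 2 r 4, and 4÷4 = 1, so 2+4+1 = 7.
Wednesday + 7 ≡ Wednesday — that's 2328's doomsday.
In December the doomsday date is Dec 12.
Dec 30 is 18 days after Dec 12; 18 mod 7 = 4, so Wednesday + 4 = Sunday.

Sunday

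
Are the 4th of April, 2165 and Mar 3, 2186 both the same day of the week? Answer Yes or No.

No

From Apr 4, 2165 to Mar 3, 2186 is 7638 days.
7638 mod 7 = 1, so they are different weekdays.
(Apr 4, 2165 is a Thursday; Mar 3, 2186 is a Friday.)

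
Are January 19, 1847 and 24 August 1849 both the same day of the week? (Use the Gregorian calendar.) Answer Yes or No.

No

From Jan 19, 1847 to Aug 24, 1849 is 948 days.
948 mod 7 = 3, so they are different weekdays.
(Jan 19, 1847 is a Tuesday; Aug 24, 1849 is a Friday.)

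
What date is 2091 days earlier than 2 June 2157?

September 11, 2151

−365 (one year) → Jun 2, 2156 (1726 left).
−366 (one year; includes Feb 29, 2156) → Jun 2, 2155 (1360 left).
−365 (one year) → Jun 2, 2154 (995 left).
−365 (one year) → Jun 2, 2153 (630 left).
−365 (one year) → Jun 2, 2152 (265 left).
−2 → May 31, 2152 (end of May, 31 days; 263 left).
−31 → Apr 30, 2152 (end of Apr, 30 days; 232 left).
−30 → Mar 31, 2152 (end of Mar, 31 days; 202 left).
−31 → Feb 29, 2152 (end of Feb, 29 days; 171 left).
−29 → Jan 31, 2152 (end of Jan, 31 days; 142 left).
−31 → Dec 31, 2151 (end of Dec, 31 days; 111 left).
−31 → Nov 30, 2151 (end of Nov, 30 days; 80 left).
−30 → Oct 31, 2151 (end of Oct, 31 days; 50 left).
−31 → Sep 30, 2151 (end of Sep, 30 days; 19 left).
−19 → Sep 11, 2151.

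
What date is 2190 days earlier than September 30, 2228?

October 2, 2222

−366 (one year; includes Feb 29, 2228) → Sep 30, 2227 (1824 left).
−365 (one year) → Sep 30, 2226 (1459 left).
−365 (one year) → Sep 30, 2225 (1094 left).
−365 (one year) → Sep 30, 2224 (729 left).
−366 (one year; includes Feb 29, 2224) → Sep 30, 2223 (363 left).
−30 → Aug 31, 2223 (end of Aug, 31 days; 333 left).
−31 → Jul 31, 2223 (end of Jul, 31 days; 302 left).
−31 → Jun 30, 2223 (end of Jun, 30 days; 271 left).
−30 → May 31, 2223 (end of May, 31 days; 241 left).
−31 → Apr 30, 2223 (end of Apr, 30 days; 210 left).
−30 → Mar 31, 2223 (end of Mar, 31 days; 180 left).
−31 → Feb 28, 2223 (end of Feb, 28 days; 149 left).
−28 → Jan 31, 2223 (end of Jan, 31 days; 121 left).
−31 → Dec 31, 2222 (end of Dec, 31 days; 90 left).
−31 → Nov 30, 2222 (end of Nov, 30 days; 59 left).
−30 → Oct 31, 2222 (end of Oct, 31 days; 29 left).
−29 → Oct 2, 2222.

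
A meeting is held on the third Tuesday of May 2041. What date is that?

May 21, 2041

May 1, 2041 is a Wednesday.
The first Tuesday is therefore May 7 (6 days later).
The third Tuesday is 7 + 2×7 = May 21.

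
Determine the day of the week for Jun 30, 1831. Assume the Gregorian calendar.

Doomsday rule: the anchor day for the 1800s is Friday. For year 31: 31÷12 = 2 r 7, and 7÷4 = 1, so 2+7+1 = 10.
Friday + 10 ≡ Monday — that's 1831's doomsday.
In June the doomsday date is Jun 6.
Jun 30 is 24 days after Jun 6; 24 mod 7 = 3, so Monday + 3 = Thursday.

Thursday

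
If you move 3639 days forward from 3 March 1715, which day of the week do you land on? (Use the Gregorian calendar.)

Saturday

Mar 3, 1715 is a Sunday.
3639 mod 7 = 6, so 3639 days after a Sunday is Sunday + 6 = Saturday.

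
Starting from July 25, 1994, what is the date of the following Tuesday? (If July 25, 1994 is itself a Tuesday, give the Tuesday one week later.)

July 26, 1994

Jul 25, 1994 is a Monday.
From Monday to the next Tuesday is 1 day.
Jul 25, 1994 + 1 = Jul 26, 1994.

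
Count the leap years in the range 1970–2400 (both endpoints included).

105

Multiples of 4 in [1970,2400]: 108.
Of those, multiples of 100: 5 (not leap unless ÷400).
Multiples of 400: 2.
Leap years = 108 − 5 + 2 = 105.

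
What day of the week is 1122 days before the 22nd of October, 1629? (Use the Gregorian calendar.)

First find the weekday of Oct 22, 1629. Doomsday rule: the anchor day for the 1600s is Tuesday. For year 29: 29÷12 = 2 r 5, and 5÷4 = 1, so 2+5+1 = 8.
Tuesday + 8 ≡ Wednesday — that's 1629's doomsday.
In October the doomsday date is Oct 10.
Oct 22 is 12 days after Oct 10; 12 mod 7 = 5, so Wednesday + 5 = Monday.
1122 mod 7 = 2, so 1122 days before a Monday is Monday − 2 = Saturday.

Saturday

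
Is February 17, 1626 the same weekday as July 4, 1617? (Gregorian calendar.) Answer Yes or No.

From Jul 4, 1617 to Feb 17, 1626 is 3150 days.
3150 mod 7 = 0, so they are the same weekday.
(Jul 4, 1617 is a Tuesday; Feb 17, 1626 is a Tuesday.)

Yes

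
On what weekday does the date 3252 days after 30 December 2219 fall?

Monday

First find the weekday of Dec 30, 2219. Doomsday rule: the anchor day for the 2200s is Friday. For year 19: 19÷12 = 1 r 7, and 7÷4 = 1, so 1+7+1 = 9.
Friday + 9 ≡ Sunday — that's 2219's doomsday.
In December the doomsday date is Dec 12.
Dec 30 is 18 days after Dec 12; 18 mod 7 = 4, so Sunday + 4 = Thursday.
3252 mod 7 = 4, so 3252 days after a Thursday is Thursday + 4 = Monday.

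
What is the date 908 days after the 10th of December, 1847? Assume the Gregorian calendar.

June 5, 1850

+366 (one year; includes Feb 29, 1848) → Dec 10, 1848 (542 left).
+365 (one year) → Dec 10, 1849 (177 left).
Dec has 31 days: +22 → Jan 1, 1850 (155 left).
Jan has 31 days: +31 → Feb 1, 1850 (124 left).
Feb has 28 days: +28 → Mar 1, 1850 (96 left).
Mar has 31 days: +31 → Apr 1, 1850 (65 left).
Apr has 30 days: +30 → May 1, 1850 (35 left).
May has 31 days: +31 → Jun 1, 1850 (4 left).
+4 → Jun 5, 1850.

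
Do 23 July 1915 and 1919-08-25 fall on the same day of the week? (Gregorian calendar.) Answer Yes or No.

No

From Jul 23, 1915 to Aug 25, 1919 is 1494 days.
1494 mod 7 = 3, so they are different weekdays.
(Jul 23, 1915 is a Friday; Aug 25, 1919 is a Monday.)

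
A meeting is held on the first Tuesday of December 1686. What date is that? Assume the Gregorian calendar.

December 3, 1686

December 1, 1686 is a Sunday.
The first Tuesday is therefore December 3 (2 days later).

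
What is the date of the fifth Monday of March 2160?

March 31, 2160

March 1, 2160 is a Saturday.
The first Monday is therefore March 3 (2 days later).
The fifth Monday is 3 + 4×7 = March 31.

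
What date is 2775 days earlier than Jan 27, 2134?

−365 (one year) → Jan 27, 2133 (2410 left).
−366 (one year; includes Feb 29, 2132) → Jan 27, 2132 (2044 left).
−365 (one year) → Jan 27, 2131 (1679 left).
−365 (one year) → Jan 27, 2130 (1314 left).
−365 (one year) → Jan 27, 2129 (949 left).
−366 (one year; includes Feb 29, 2128) → Jan 27, 2128 (583 left).
−365 (one year) → Jan 27, 2127 (218 left).
−27 → Dec 31, 2126 (end of Dec, 31 days; 191 left).
−31 → Nov 30, 2126 (end of Nov, 30 days; 160 left).
−30 → Oct 31, 2126 (end of Oct, 31 days; 130 left).
−31 → Sep 30, 2126 (end of Sep, 30 days; 99 left).
−30 → Aug 31, 2126 (end of Aug, 31 days; 69 left).
−31 → Jul 31, 2126 (end of Jul, 31 days; 38 left).
−31 → Jun 30, 2126 (end of Jun, 30 days; 7 left).
−7 → Jun 23, 2126.

June 23, 2126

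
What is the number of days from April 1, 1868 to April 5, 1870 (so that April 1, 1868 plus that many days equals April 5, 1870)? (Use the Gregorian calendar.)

Apr 1, 1868 → Apr 1, 1869: 365 days.
Apr 1, 1869 → May 1, 1869: 30 days (April has 30).
May 1, 1869 → Jun 1, 1869: 31 days (May has 31).
Jun 1, 1869 → Jul 1, 1869: 30 days (June has 30).
Jul 1, 1869 → Aug 1, 1869: 31 days (July has 31).
Aug 1, 1869 → Sep 1, 1869: 31 days (August has 31).
Sep 1, 1869 → Oct 1, 1869: 30 days (September has 30).
Oct 1, 1869 → Nov 1, 1869: 31 days (October has 31).
Nov 1, 1869 → Dec 1, 1869: 30 days (November has 30).
Dec 1, 1869 → Jan 1, 1870: 31 days (December has 31).
Jan 1, 1870 → Feb 1, 1870: 31 days (January has 31).
Feb 1, 1870 → Mar 1, 1870: 28 days (February has 28).
Mar 1, 1870 → Apr 1, 1870: 31 days (March has 31).
Apr 1, 1870 → Apr 5, 1870: 4 days.
Total: 734 days.

734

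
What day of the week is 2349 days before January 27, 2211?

Jan 27, 2211 is a Sunday.
2349 mod 7 = 4, so 2349 days before a Sunday is Sunday − 4 = Wednesday.

Wednesday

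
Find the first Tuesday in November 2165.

November 5, 2165

November 1, 2165 is a Friday.
The first Tuesday is therefore November 5 (4 days later).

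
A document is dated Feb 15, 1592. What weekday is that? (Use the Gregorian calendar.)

Saturday

Doomsday rule: the anchor day for the 1500s is Wednesday. For year 92: 92÷12 = 7 r 8, and 8÷4 = 2, so 7+8+2 = 17.
Wednesday + 17 ≡ Saturday — that's 1592's doomsday.
In February the doomsday date is Feb 29 (1592 is a leap year (divisible by 4)).
Feb 15 is 14 days before Feb 29; 14 mod 7 = 0, so Saturday − 0 = Saturday.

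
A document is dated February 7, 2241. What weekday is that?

January 1, 2241 is a Friday.
Jan 1, 2241 → Feb 1, 2241: 31 days (January has 31).
Feb 1, 2241 → Feb 7, 2241: 6 days.
Total: 37 days.
37 mod 7 = 2, so Friday + 2 = Sunday.

Sunday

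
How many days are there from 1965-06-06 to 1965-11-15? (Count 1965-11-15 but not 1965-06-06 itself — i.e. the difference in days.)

Jun 6, 1965 → Jul 6, 1965: 30 days (June has 30).
Jul 6, 1965 → Aug 6, 1965: 31 days (July has 31).
Aug 6, 1965 → Sep 6, 1965: 31 days (August has 31).
Sep 6, 1965 → Oct 6, 1965: 30 days (September has 30).
Oct 6, 1965 → Nov 6, 1965: 31 days (October has 31).
Nov 6, 1965 → Nov 15, 1965: 9 days.
Total: 162 days.

162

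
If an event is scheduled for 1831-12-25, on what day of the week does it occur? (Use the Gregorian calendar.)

Sunday

January 1, 1831 is a Saturday.
Jan 1, 1831 → Feb 1, 1831: 31 days (January has 31).
Feb 1, 1831 → Mar 1, 1831: 28 days (February has 28).
Mar 1, 1831 → Apr 1, 1831: 31 days (March has 31).
Apr 1, 1831 → May 1, 1831: 30 days (April has 30).
May 1, 1831 → Jun 1, 1831: 31 days (May has 31).
Jun 1, 1831 → Jul 1, 1831: 30 days (June has 30).
Jul 1, 1831 → Aug 1, 1831: 31 days (July has 31).
Aug 1, 1831 → Sep 1, 1831: 31 days (August has 31).
Sep 1, 1831 → Oct 1, 1831: 30 days (September has 30).
Oct 1, 1831 → Nov 1, 1831: 31 days (October has 31).
Nov 1, 1831 → Dec 1, 1831: 30 days (November has 30).
Dec 1, 1831 → Dec 25, 1831: 24 days.
Total: 358 days.
358 mod 7 = 1, so Saturday + 1 = Sunday.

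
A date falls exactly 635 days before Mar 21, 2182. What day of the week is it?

First find the weekday of Mar 21, 2182. Doomsday rule: the anchor day for the 2100s is Sunday. For year 82: 82÷12 = 6 r 10, and 10÷4 = 2, so 6+10+2 = 18.
Sunday + 18 ≡ Thursday — that's 2182's doomsday.
In March the doomsday date is Mar 14.
Mar 21 is 7 days after Mar 14; 7 mod 7 = 0, so Thursday + 0 = Thursday.
635 mod 7 = 5, so 635 days before a Thursday is Thursday − 5 = Saturday.

Saturday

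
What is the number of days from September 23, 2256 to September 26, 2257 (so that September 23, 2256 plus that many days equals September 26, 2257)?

368

Sep 23, 2256 → Oct 23, 2256: 30 days (September has 30).
Oct 23, 2256 → Nov 23, 2256: 31 days (October has 31).
Nov 23, 2256 → Dec 23, 2256: 30 days (November has 30).
Dec 23, 2256 → Jan 23, 2257: 31 days (December has 31).
Jan 23, 2257 → Feb 23, 2257: 31 days (January has 31).
Feb 23, 2257 → Mar 23, 2257: 28 days (February has 28).
Mar 23, 2257 → Apr 23, 2257: 31 days (March has 31).
Apr 23, 2257 → May 23, 2257: 30 days (April has 30).
May 23, 2257 → Jun 23, 2257: 31 days (May has 31).
Jun 23, 2257 → Jul 23, 2257: 30 days (June has 30).
Jul 23, 2257 → Aug 23, 2257: 31 days (July has 31).
Aug 23, 2257 → Sep 23, 2257: 31 days (August has 31).
Sep 23, 2257 → Sep 26, 2257: 3 days.
Total: 368 days.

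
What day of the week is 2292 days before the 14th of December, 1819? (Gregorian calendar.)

Saturday

First find the weekday of Dec 14, 1819. Doomsday rule: the anchor day for the 1800s is Friday. For year 19: 19÷12 = 1 r 7, and 7÷4 = 1, so 1+7+1 = 9.
Friday + 9 ≡ Sunday — that's 1819's doomsday.
In December the doomsday date is Dec 12.
Dec 14 is 2 days after Dec 12; 2 mod 7 = 2, so Sunday + 2 = Tuesday.
2292 mod 7 = 3, so 2292 days before a Tuesday is Tuesday − 3 = Saturday.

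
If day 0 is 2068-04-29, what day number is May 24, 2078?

Apr 29, 2068 → Apr 29, 2069: 365 days.
Apr 29, 2069 → Apr 29, 2070: 365 days.
Apr 29, 2070 → Apr 29, 2071: 365 days.
Apr 29, 2071 → Apr 29, 2072: 366 days (Feb 29, 2072 is in that span).
Apr 29, 2072 → Apr 29, 2073: 365 days.
Apr 29, 2073 → Apr 29, 2074: 365 days.
Apr 29, 2074 → Apr 29, 2075: 365 days.
Apr 29, 2075 → Apr 29, 2076: 366 days (Feb 29, 2076 is in that span).
Apr 29, 2076 → Apr 29, 2077: 365 days.
Apr 29, 2077 → May 29, 2077: 30 days (April has 30).
May 29, 2077 → Jun 29, 2077: 31 days (May has 31).
Jun 29, 2077 → Jul 29, 2077: 30 days (June has 30).
Jul 29, 2077 → Aug 29, 2077: 31 days (July has 31).
Aug 29, 2077 → Sep 29, 2077: 31 days (August has 31).
Sep 29, 2077 → Oct 29, 2077: 30 days (September has 30).
Oct 29, 2077 → Nov 29, 2077: 31 days (October has 31).
Nov 29, 2077 → Dec 29, 2077: 30 days (November has 30).
Dec 29, 2077 → Jan 29, 2078: 31 days (December has 31).
Jan 29, 2078 → Feb 28, 2078: 30 days (January has 31).
Feb 28, 2078 → Mar 28, 2078: 28 days (February has 28).
Mar 28, 2078 → Apr 28, 2078: 31 days (March has 31).
Apr 28, 2078 → May 24, 2078: 26 days.
Total: 3677 days.

3677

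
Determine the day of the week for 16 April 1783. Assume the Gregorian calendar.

Wednesday

Doomsday rule: the anchor day for the 1700s is Sunday. For year 83: 83÷12 = 6 r 11, and 11÷4 = 2, so 6+11+2 = 19.
Sunday + 19 ≡ Friday — that's 1783's doomsday.
In April the doomsday date is Apr 4.
Apr 16 is 12 days after Apr 4; 12 mod 7 = 5, so Friday + 5 = Wednesday.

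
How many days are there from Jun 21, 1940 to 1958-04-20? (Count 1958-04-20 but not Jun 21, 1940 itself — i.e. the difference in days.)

Jun 21, 1940 → Jun 21, 1941: 365 days.
Jun 21, 1941 → Jun 21, 1942: 365 days.
Jun 21, 1942 → Jun 21, 1943: 365 days.
Jun 21, 1943 → Jun 21, 1944: 366 days (Feb 29, 1944 is in that span).
Jun 21, 1944 → Jun 21, 1945: 365 days.
Jun 21, 1945 → Jun 21, 1946: 365 days.
Jun 21, 1946 → Jun 21, 1947: 365 days.
Jun 21, 1947 → Jun 21, 1948: 366 days (Feb 29, 1948 is in that span).
Jun 21, 1948 → Jun 21, 1949: 365 days.
Jun 21, 1949 → Jun 21, 1950: 365 days.
Jun 21, 1950 → Jun 21, 1951: 365 days.
Jun 21, 1951 → Jun 21, 1952: 366 days (Feb 29, 1952 is in that span).
Jun 21, 1952 → Jun 21, 1953: 365 days.
Jun 21, 1953 → Jun 21, 1954: 365 days.
Jun 21, 1954 → Jun 21, 1955: 365 days.
Jun 21, 1955 → Jun 21, 1956: 366 days (Feb 29, 1956 is in that span).
Jun 21, 1956 → Jun 21, 1957: 365 days.
Jun 21, 1957 → Jul 21, 1957: 30 days (June has 30).
Jul 21, 1957 → Aug 21, 1957: 31 days (July has 31).
Aug 21, 1957 → Sep 21, 1957: 31 days (August has 31).
Sep 21, 1957 → Oct 21, 1957: 30 days (September has 30).
Oct 21, 1957 → Nov 21, 1957: 31 days (October has 31).
Nov 21, 1957 → Dec 21, 1957: 30 days (November has 30).
Dec 21, 1957 → Jan 21, 1958: 31 days (December has 31).
Jan 21, 1958 → Feb 21, 1958: 31 days (January has 31).
Feb 21, 1958 → Mar 21, 1958: 28 days (February has 28).
Mar 21, 1958 → Apr 20, 1958: 30 days.
Total: 6512 days.

6512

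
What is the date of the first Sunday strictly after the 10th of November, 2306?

November 11, 2306

Nov 10, 2306 is a Saturday.
From Saturday to the next Sunday is 1 day.
Nov 10, 2306 + 1 = Nov 11, 2306.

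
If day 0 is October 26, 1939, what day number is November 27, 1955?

Oct 26, 1939 → Oct 26, 1940: 366 days (Feb 29, 1940 is in that span).
Oct 26, 1940 → Oct 26, 1941: 365 days.
Oct 26, 1941 → Oct 26, 1942: 365 days.
Oct 26, 1942 → Oct 26, 1943: 365 days.
Oct 26, 1943 → Oct 26, 1944: 366 days (Feb 29, 1944 is in that span).
Oct 26, 1944 → Oct 26, 1945: 365 days.
Oct 26, 1945 → Oct 26, 1946: 365 days.
Oct 26, 1946 → Oct 26, 1947: 365 days.
Oct 26, 1947 → Oct 26, 1948: 366 days (Feb 29, 1948 is in that span).
Oct 26, 1948 → Oct 26, 1949: 365 days.
Oct 26, 1949 → Oct 26, 1950: 365 days.
Oct 26, 1950 → Oct 26, 1951: 365 days.
Oct 26, 1951 → Oct 26, 1952: 366 days (Feb 29, 1952 is in that span).
Oct 26, 1952 → Oct 26, 1953: 365 days.
Oct 26, 1953 → Oct 26, 1954: 365 days.
Oct 26, 1954 → Nov 26, 1954: 31 days (October has 31).
Nov 26, 1954 → Dec 26, 1954: 30 days (November has 30).
Dec 26, 1954 → Jan 26, 1955: 31 days (December has 31).
Jan 26, 1955 → Feb 26, 1955: 31 days (January has 31).
Feb 26, 1955 → Mar 26, 1955: 28 days (February has 28).
Mar 26, 1955 → Apr 26, 1955: 31 days (March has 31).
Apr 26, 1955 → May 26, 1955: 30 days (April has 30).
May 26, 1955 → Jun 26, 1955: 31 days (May has 31).
Jun 26, 1955 → Jul 26, 1955: 30 days (June has 30).
Jul 26, 1955 → Aug 26, 1955: 31 days (July has 31).
Aug 26, 1955 → Sep 26, 1955: 31 days (August has 31).
Sep 26, 1955 → Oct 26, 1955: 30 days (September has 30).
Oct 26, 1955 → Nov 26, 1955: 31 days (October has 31).
Nov 26, 1955 → Nov 27, 1955: 1 days.
Total: 5876 days.

5876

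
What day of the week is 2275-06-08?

Doomsday rule: the anchor day for the 2200s is Friday. For year 75: 75÷12 = 6 r 3, and 3÷4 = 0, so 6+3+0 = 9.
Friday + 9 ≡ Sunday — that's 2275's doomsday.
In June the doomsday date is Jun 6.
Jun 8 is 2 days after Jun 6; 2 mod 7 = 2, so Sunday + 2 = Tuesday.

Tuesday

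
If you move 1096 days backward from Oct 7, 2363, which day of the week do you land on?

Thursday

Oct 7, 2363 is a Monday.
1096 mod 7 = 4, so 1096 days before a Monday is Monday − 4 = Thursday.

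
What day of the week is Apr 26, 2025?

Saturday

January 1, 2025 is a Wednesday.
Jan 1, 2025 → Feb 1, 2025: 31 days (January has 31).
Feb 1, 2025 → Mar 1, 2025: 28 days (February has 28).
Mar 1, 2025 → Apr 1, 2025: 31 days (March has 31).
Apr 1, 2025 → Apr 26, 2025: 25 days.
Total: 115 days.
115 mod 7 = 3, so Wednesday + 3 = Saturday.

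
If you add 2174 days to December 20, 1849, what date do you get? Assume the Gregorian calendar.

December 3, 1855

+365 (one year) → Dec 20, 1850 (1809 left).
+365 (one year) → Dec 20, 1851 (1444 left).
+366 (one year; includes Feb 29, 1852) → Dec 20, 1852 (1078 left).
+365 (one year) → Dec 20, 1853 (713 left).
+365 (one year) → Dec 20, 1854 (348 left).
Dec has 31 days: +12 → Jan 1, 1855 (336 left).
Jan has 31 days: +31 → Feb 1, 1855 (305 left).
Feb has 28 days: +28 → Mar 1, 1855 (277 left).
Mar has 31 days: +31 → Apr 1, 1855 (246 left).
Apr has 30 days: +30 → May 1, 1855 (216 left).
May has 31 days: +31 → Jun 1, 1855 (185 left).
Jun has 30 days: +30 → Jul 1, 1855 (155 left).
Jul has 31 days: +31 → Aug 1, 1855 (124 left).
Aug has 31 days: +31 → Sep 1, 1855 (93 left).
Sep has 30 days: +30 → Oct 1, 1855 (63 left).
Oct has 31 days: +31 → Nov 1, 1855 (32 left).
Nov has 30 days: +30 → Dec 1, 1855 (2 left).
+2 → Dec 3, 1855.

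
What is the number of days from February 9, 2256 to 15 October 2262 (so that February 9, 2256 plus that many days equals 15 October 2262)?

2440

Feb 9, 2256 → Feb 9, 2257: 366 days (Feb 29, 2256 is in that span).
Feb 9, 2257 → Feb 9, 2258: 365 days.
Feb 9, 2258 → Feb 9, 2259: 365 days.
Feb 9, 2259 → Feb 9, 2260: 365 days.
Feb 9, 2260 → Feb 9, 2261: 366 days (Feb 29, 2260 is in that span).
Feb 9, 2261 → Feb 9, 2262: 365 days.
Feb 9, 2262 → Mar 9, 2262: 28 days (February has 28).
Mar 9, 2262 → Apr 9, 2262: 31 days (March has 31).
Apr 9, 2262 → May 9, 2262: 30 days (April has 30).
May 9, 2262 → Jun 9, 2262: 31 days (May has 31).
Jun 9, 2262 → Jul 9, 2262: 30 days (June has 30).
Jul 9, 2262 → Aug 9, 2262: 31 days (July has 31).
Aug 9, 2262 → Sep 9, 2262: 31 days (August has 31).
Sep 9, 2262 → Oct 9, 2262: 30 days (September has 30).
Oct 9, 2262 → Oct 15, 2262: 6 days.
Total: 2440 days.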